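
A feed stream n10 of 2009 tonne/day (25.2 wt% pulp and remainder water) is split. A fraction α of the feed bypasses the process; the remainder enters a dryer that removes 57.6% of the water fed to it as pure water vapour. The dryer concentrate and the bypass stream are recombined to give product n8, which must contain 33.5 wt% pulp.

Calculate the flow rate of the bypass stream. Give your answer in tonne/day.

All 2009×0.252 = 506.27 tonne/day of pulp reaches n8, so n8 = 506.27/0.335 = 1511.2 tonne/day and vapour = 497.75 tonne/day.
The evaporator receives (1−α)·2009 of feed at 0.748 water and removes 0.576 of that water:
0.576×0.748×(1−α)×2009 = 497.75
(1−α) = 497.75/865.57 = 0.5751;  α = 0.4249.
Bypass flow = 0.4249×2009 = 853.71 tonne/day.

853.7 tonne/day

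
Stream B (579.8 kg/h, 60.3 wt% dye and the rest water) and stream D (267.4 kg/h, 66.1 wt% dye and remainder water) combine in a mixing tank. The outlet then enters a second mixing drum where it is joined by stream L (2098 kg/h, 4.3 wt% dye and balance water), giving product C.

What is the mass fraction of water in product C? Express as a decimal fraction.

Overall, product flow = 2945.2 kg/h.
water in = 579.8×0.397 + 267.4×0.339 + 2098×0.957 = 2328.6 kg/h.
water fraction in C = 0.791.

0.791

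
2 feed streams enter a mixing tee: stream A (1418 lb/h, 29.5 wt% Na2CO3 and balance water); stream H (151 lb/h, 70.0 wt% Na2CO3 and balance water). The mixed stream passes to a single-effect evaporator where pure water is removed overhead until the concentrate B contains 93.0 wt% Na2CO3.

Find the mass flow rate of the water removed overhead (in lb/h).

Na2CO3 entering = 1418×0.295 + 151×0.700 = 524.01 lb/h.
All Na2CO3 reports to B, so B = 524.01/0.930 = 563.45 lb/h.
Total feed = 1569 lb/h; overhead = 1569 − 563.45 = 1005.5 lb/h.

1006 lb/h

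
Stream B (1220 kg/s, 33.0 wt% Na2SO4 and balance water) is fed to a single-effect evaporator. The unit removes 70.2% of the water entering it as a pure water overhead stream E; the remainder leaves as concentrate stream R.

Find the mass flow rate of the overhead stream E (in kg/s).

water entering = 1220×0.670 = 817.4 kg/s; overhead removed = 0.702×817.4 = 573.81 kg/s.

573.8 kg/s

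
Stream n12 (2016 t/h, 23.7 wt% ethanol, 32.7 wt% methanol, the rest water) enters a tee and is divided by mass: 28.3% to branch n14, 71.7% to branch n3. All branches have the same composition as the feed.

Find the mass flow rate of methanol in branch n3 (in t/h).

472.7 t/h

Branch n3 total = 0.717×2016 = 1445.5 t/h.
methanol in n3 = 0.327×1445.5 = 472.67 t/h.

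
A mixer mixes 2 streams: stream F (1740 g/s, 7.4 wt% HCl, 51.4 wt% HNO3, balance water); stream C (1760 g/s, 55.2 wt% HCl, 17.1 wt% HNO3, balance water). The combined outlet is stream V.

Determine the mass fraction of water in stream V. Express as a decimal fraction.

0.344

Total flow out = 1740 + 1760 = 3500 g/s.
water in = 1740×0.412 + 1760×0.277 = 1204.4 g/s.
water mass fraction in V = 1204.4/3500 = 0.344.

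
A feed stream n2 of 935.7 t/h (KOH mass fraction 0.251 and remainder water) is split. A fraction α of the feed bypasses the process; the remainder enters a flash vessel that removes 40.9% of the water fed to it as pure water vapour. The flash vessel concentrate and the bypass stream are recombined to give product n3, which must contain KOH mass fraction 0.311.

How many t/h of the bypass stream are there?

346.4 t/h

All 935.7×0.251 = 234.86 t/h of KOH reaches n3, so n3 = 234.86/0.311 = 755.18 t/h and vapour = 180.52 t/h.
The evaporator receives (1−α)·935.7 of feed at 0.749 water and removes 0.409 of that water:
0.409×0.749×(1−α)×935.7 = 180.52
(1−α) = 180.52/286.64 = 0.6298;  α = 0.3702.
Bypass flow = 0.3702×935.7 = 346.42 t/h.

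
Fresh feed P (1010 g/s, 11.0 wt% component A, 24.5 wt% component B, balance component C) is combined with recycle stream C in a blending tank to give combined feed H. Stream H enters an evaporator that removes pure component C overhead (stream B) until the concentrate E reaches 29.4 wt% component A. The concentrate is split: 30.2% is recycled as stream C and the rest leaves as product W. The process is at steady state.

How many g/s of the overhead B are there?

Overall component A balance (none leaves overhead): component A in fresh feed = component A in product, i.e. 1010×0.110 = (1−0.302)·E·0.294.
E = 111.1/(0.294×0.698) = 541.39 g/s.
Recycle C = 0.302×541.39 = 163.5 g/s.
Combined feed H = 1010 + 163.5 = 1173.5 g/s.
Overhead B = H − E = 1173.5 − 541.39 = 632.11 g/s.

632.1 g/s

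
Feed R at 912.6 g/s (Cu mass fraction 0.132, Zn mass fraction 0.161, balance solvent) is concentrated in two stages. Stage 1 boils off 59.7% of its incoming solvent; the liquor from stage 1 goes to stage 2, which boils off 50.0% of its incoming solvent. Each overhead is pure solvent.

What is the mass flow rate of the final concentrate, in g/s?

solvent in feed = 912.6×0.707 = 645.21 g/s.
After stage 1: solvent left = (1−0.597)×645.21 = 260.02; stream total = 527.41 g/s.
After stage 2: solvent left = (1−0.500)×260.02 = 130.01; final concentrate = 397.4 g/s.

397.4 g/s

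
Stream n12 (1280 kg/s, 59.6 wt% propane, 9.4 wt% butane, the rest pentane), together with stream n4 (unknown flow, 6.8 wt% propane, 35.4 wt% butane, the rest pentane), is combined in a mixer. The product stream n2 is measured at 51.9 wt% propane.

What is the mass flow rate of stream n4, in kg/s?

218.5 kg/s

Let n4 be the unknown flow. Total out = 1280 + n4.
propane balance: 762.88 + 0.068·n4 = 0.519·(1280 + n4)
(0.068 − 0.519)·n4 = 0.519×1280 − 762.88 = -98.56
n4 = -98.56 / -0.451 = 218.54 kg/s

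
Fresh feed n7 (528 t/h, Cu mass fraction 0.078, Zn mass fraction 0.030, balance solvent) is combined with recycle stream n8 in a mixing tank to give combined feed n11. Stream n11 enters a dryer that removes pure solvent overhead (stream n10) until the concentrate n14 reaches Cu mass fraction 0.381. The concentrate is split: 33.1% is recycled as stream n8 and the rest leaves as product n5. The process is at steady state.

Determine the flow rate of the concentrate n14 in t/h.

161.6 t/h

Overall Cu balance (none leaves overhead): Cu in fresh feed = Cu in product, i.e. 528×0.078 = (1−0.331)·n14·0.381.
n14 = 41.184/(0.381×0.669) = 161.58 t/h.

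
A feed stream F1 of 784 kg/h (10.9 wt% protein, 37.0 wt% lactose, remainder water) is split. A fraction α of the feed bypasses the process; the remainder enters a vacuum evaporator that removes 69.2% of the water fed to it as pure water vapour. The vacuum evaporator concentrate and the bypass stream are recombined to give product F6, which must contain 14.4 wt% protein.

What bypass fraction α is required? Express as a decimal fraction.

All 784×0.109 = 85.456 kg/h of protein reaches F6, so F6 = 85.456/0.144 = 593.44 kg/h and vapour = 190.56 kg/h.
The evaporator receives (1−α)·784 of feed at 0.521 water and removes 0.692 of that water:
0.692×0.521×(1−α)×784 = 190.56
(1−α) = 190.56/282.66 = 0.6742;  α = 0.3258.

0.326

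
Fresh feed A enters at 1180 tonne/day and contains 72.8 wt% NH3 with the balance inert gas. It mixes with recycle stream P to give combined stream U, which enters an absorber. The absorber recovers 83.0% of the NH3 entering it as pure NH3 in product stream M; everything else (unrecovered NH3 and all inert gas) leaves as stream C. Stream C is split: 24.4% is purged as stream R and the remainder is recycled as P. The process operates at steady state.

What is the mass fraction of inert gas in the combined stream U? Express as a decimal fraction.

0.572

inert gas enters only via A and leaves only via the purge: 1180×0.272 = 0.244×(inert gas in C), and the absorber passes all inert gas, so inert gas in U = inert gas in C = 1315.4 tonne/day.
NH3 in U: m_A = 1180×0.728 + (1−0.244)·(1−0.830)·m_A, so m_A = 859.04/0.8715 = 985.73 tonne/day.
U = 985.73 + 1315.4 = 2301.1 tonne/day.
inert gas fraction in U = 1315.4/2301.1 = 0.572.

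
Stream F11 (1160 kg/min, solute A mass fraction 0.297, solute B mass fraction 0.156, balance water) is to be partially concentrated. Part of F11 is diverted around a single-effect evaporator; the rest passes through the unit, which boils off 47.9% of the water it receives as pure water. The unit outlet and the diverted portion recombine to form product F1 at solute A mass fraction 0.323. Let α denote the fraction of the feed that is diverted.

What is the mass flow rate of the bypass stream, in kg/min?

803.6 kg/min

All 1160×0.297 = 344.52 kg/min of solute A reaches F1, so F1 = 344.52/0.323 = 1066.6 kg/min and vapour = 93.375 kg/min.
The evaporator receives (1−α)·1160 of feed at 0.547 water and removes 0.479 of that water:
0.479×0.547×(1−α)×1160 = 93.375
(1−α) = 93.375/303.94 = 0.3072;  α = 0.6928.
Bypass flow = 0.6928×1160 = 803.63 kg/min.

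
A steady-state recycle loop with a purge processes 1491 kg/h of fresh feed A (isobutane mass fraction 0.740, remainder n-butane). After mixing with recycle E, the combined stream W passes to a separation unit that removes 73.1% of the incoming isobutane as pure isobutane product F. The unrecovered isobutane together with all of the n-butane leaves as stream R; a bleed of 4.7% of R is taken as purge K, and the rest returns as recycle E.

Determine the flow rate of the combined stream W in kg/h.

n-butane enters only via A and leaves only via the purge: 1491×0.260 = 0.047×(n-butane in R), and the separation unit passes all n-butane, so n-butane in W = n-butane in R = 8248.1 kg/h.
isobutane in W: m_A = 1491×0.740 + (1−0.047)·(1−0.731)·m_A, so m_A = 1103.3/0.7436 = 1483.7 kg/h.
W = 1483.7 + 8248.1 = 9731.8 kg/h.

9732 kg/h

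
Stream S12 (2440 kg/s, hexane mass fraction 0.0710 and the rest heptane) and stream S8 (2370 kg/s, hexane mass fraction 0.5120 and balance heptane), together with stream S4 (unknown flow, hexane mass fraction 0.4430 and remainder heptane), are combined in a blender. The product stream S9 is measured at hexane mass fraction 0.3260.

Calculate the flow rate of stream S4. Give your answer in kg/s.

Let S4 be the unknown flow. Total out = 4810 + S4.
hexane balance: 1386.7 + 0.443·S4 = 0.326·(4810 + S4)
(0.443 − 0.326)·S4 = 0.326×4810 − 1386.7 = 181.38
S4 = 181.38 / 0.117 = 1550.3 kg/s

1550 kg/s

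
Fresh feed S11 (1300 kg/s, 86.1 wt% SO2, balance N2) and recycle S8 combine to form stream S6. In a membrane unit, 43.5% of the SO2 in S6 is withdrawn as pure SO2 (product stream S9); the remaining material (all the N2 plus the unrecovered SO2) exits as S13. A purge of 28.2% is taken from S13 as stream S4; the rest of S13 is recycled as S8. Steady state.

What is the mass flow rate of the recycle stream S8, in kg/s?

1224 kg/s

N2 enters only via S11 and leaves only via the purge: 1300×0.139 = 0.282×(N2 in S13), and the membrane unit passes all N2, so N2 in S6 = N2 in S13 = 640.78 kg/s.
SO2 in S6: m_A = 1300×0.861 + (1−0.282)·(1−0.435)·m_A, so m_A = 1119.3/0.5943 = 1883.3 kg/s.
S13 = (1−0.435)×1883.3 + 640.78 = 1704.8 kg/s.
Recycle S8 = (1−0.282)×1704.8 = 1224.1 kg/s.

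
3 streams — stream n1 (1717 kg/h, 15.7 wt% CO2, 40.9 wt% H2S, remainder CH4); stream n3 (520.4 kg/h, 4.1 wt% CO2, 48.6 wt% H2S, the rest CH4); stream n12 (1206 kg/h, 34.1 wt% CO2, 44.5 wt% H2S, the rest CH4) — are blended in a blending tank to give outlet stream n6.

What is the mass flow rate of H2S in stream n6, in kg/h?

1492 kg/h

H2S out = H2S in = 1717×0.409 + 520.4×0.486 + 1206×0.445 = 1491.8 kg/h.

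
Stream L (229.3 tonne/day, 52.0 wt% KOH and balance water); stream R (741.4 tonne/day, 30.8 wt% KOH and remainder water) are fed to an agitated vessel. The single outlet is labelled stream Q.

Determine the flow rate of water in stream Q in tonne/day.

water out = water in = 229.3×0.480 + 741.4×0.692 = 623.11 tonne/day.

623.1 tonne/day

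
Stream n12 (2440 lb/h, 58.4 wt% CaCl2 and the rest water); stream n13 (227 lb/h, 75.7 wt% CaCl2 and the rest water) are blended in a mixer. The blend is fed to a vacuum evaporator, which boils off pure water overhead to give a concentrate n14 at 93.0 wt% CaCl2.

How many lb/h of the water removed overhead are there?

950 lb/h

CaCl2 entering = 2440×0.584 + 227×0.757 = 1596.8 lb/h.
All CaCl2 reports to n14, so n14 = 1596.8/0.930 = 1717 lb/h.
Total feed = 2667 lb/h; overhead = 2667 − 1717 = 950.01 lb/h.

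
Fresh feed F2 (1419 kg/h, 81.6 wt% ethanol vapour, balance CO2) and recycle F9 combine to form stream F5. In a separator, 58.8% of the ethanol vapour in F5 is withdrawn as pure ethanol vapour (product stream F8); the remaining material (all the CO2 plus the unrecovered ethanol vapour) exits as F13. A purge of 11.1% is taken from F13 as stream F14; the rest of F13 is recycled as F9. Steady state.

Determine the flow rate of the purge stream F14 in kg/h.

CO2 enters only via F2 and leaves only via the purge: 1419×0.184 = 0.111×(CO2 in F13), and the separator passes all CO2, so CO2 in F5 = CO2 in F13 = 2352.2 kg/h.
ethanol vapour in F5: m_A = 1419×0.816 + (1−0.111)·(1−0.588)·m_A, so m_A = 1157.9/0.6337 = 1827.1 kg/h.
F13 = (1−0.588)×1827.1 + 2352.2 = 3105 kg/h.
Purge F14 = 0.111×3105 = 344.65 kg/h.

344.7 kg/h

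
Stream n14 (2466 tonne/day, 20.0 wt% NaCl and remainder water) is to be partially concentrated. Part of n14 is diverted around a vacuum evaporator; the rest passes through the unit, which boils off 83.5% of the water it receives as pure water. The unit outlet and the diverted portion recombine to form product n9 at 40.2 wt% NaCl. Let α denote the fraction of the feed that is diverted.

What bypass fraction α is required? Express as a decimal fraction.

All 2466×0.200 = 493.2 tonne/day of NaCl reaches n9, so n9 = 493.2/0.402 = 1226.9 tonne/day and vapour = 1239.1 tonne/day.
The evaporator receives (1−α)·2466 of feed at 0.800 water and removes 0.835 of that water:
0.835×0.800×(1−α)×2466 = 1239.1
(1−α) = 1239.1/1647.3 = 0.7522;  α = 0.2478.

0.248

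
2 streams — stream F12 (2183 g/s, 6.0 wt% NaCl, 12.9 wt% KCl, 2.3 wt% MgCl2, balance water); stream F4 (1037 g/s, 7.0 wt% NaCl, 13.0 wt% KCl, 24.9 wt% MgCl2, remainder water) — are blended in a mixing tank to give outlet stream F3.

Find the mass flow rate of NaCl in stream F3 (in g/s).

203.6 g/s

NaCl out = NaCl in = 2183×0.060 + 1037×0.070 = 203.57 g/s.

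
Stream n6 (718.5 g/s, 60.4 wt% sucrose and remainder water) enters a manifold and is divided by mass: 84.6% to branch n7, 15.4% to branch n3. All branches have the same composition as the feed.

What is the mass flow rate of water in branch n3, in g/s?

43.82 g/s

Branch n3 total = 0.154×718.5 = 110.65 g/s.
water in n3 = 0.396×110.65 = 43.817 g/s.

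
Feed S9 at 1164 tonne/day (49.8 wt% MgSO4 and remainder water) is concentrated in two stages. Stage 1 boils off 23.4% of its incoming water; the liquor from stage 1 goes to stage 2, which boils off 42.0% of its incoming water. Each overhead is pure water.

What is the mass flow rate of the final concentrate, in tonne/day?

water in feed = 1164×0.502 = 584.33 tonne/day.
After stage 1: water left = (1−0.234)×584.33 = 447.6; stream total = 1027.3 tonne/day.
After stage 2: water left = (1−0.420)×447.6 = 259.61; final concentrate = 839.28 tonne/day.

839.3 tonne/day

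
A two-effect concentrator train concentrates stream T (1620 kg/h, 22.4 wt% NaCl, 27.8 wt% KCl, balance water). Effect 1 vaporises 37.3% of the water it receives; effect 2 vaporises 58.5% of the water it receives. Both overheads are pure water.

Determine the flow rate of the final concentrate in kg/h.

1023 kg/h

water in feed = 1620×0.498 = 806.76 kg/h.
After stage 1: water left = (1−0.373)×806.76 = 505.84; stream total = 1319.1 kg/h.
After stage 2: water left = (1−0.585)×505.84 = 209.92; final concentrate = 1023.2 kg/h.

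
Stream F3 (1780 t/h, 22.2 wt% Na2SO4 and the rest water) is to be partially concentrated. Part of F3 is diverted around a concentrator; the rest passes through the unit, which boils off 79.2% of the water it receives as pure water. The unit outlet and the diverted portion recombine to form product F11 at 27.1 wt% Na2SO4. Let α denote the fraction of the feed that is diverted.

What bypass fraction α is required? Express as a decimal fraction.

0.707

All 1780×0.222 = 395.16 t/h of Na2SO4 reaches F11, so F11 = 395.16/0.271 = 1458.2 t/h and vapour = 321.85 t/h.
The evaporator receives (1−α)·1780 of feed at 0.778 water and removes 0.792 of that water:
0.792×0.778×(1−α)×1780 = 321.85
(1−α) = 321.85/1096.8 = 0.2934;  α = 0.7066.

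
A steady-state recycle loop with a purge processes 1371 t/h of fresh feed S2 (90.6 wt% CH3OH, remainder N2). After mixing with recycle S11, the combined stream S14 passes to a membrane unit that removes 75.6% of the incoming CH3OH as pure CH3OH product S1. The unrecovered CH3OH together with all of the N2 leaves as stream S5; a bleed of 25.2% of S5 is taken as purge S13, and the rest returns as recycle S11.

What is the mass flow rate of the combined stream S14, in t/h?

N2 enters only via S2 and leaves only via the purge: 1371×0.094 = 0.252×(N2 in S5), and the membrane unit passes all N2, so N2 in S14 = N2 in S5 = 511.4 t/h.
CH3OH in S14: m_A = 1371×0.906 + (1−0.252)·(1−0.756)·m_A, so m_A = 1242.1/0.8175 = 1519.4 t/h.
S14 = 1519.4 + 511.4 = 2030.8 t/h.

2031 t/h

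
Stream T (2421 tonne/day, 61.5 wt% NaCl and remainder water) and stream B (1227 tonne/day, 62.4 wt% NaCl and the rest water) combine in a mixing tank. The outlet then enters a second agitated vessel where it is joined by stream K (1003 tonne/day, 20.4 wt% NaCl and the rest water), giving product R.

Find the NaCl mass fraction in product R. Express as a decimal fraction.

Overall, product flow = 4651 tonne/day.
NaCl in = 2421×0.615 + 1227×0.624 + 1003×0.204 = 2459.2 tonne/day.
NaCl fraction in R = 0.529.

0.529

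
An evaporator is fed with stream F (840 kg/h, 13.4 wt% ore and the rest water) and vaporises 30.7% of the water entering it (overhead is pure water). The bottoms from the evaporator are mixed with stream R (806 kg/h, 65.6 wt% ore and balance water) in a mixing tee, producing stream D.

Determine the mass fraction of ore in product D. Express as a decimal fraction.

0.451

Vapour removed = 0.307×0.866×840 = 223.32 kg/h; concentrate = 616.68 kg/h.
ore reaching the mixer = 112.56 (from concentrate) + 806×0.656 = 641.3 kg/h.
Product flow = 616.68 + 806 = 1422.7 kg/h; ore fraction = 0.451.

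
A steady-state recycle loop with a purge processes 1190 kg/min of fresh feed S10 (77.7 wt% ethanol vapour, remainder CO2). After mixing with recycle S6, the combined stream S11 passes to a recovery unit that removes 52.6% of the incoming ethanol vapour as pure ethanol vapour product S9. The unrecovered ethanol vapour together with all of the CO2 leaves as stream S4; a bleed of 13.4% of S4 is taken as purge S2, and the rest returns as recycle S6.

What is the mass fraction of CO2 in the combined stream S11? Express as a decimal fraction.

CO2 enters only via S10 and leaves only via the purge: 1190×0.223 = 0.134×(CO2 in S4), and the recovery unit passes all CO2, so CO2 in S11 = CO2 in S4 = 1980.4 kg/min.
ethanol vapour in S11: m_A = 1190×0.777 + (1−0.134)·(1−0.526)·m_A, so m_A = 924.63/0.5895 = 1568.5 kg/min.
S11 = 1568.5 + 1980.4 = 3548.8 kg/min.
CO2 fraction in S11 = 1980.4/3548.8 = 0.5580.

0.5580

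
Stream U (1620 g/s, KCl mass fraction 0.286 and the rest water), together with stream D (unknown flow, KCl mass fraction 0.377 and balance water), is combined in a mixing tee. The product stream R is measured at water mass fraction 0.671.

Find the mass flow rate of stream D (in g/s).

Let D be the unknown flow. Total out = 1620 + D.
water balance: 1156.7 + 0.623·D = 0.671·(1620 + D)
(0.623 − 0.671)·D = 0.671×1620 − 1156.7 = -69.66
D = -69.66 / -0.048 = 1451.2 g/s

1451 g/s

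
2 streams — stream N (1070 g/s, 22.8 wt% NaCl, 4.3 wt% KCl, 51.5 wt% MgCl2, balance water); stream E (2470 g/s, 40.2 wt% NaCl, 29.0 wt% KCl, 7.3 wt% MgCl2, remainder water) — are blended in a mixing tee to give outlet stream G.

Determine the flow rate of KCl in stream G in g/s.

762.3 g/s

KCl out = KCl in = 1070×0.043 + 2470×0.290 = 762.31 g/s.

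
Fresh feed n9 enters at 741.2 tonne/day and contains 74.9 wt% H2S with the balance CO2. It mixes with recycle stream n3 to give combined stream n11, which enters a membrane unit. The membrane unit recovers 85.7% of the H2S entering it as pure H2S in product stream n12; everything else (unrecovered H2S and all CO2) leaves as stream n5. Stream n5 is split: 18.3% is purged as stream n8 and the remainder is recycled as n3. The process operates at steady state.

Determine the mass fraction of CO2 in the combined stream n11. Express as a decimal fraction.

CO2 enters only via n9 and leaves only via the purge: 741.2×0.251 = 0.183×(CO2 in n5), and the membrane unit passes all CO2, so CO2 in n11 = CO2 in n5 = 1016.6 tonne/day.
H2S in n11: m_A = 741.2×0.749 + (1−0.183)·(1−0.857)·m_A, so m_A = 555.16/0.8832 = 628.6 tonne/day.
n11 = 628.6 + 1016.6 = 1645.2 tonne/day.
CO2 fraction in n11 = 1016.6/1645.2 = 0.618.

0.618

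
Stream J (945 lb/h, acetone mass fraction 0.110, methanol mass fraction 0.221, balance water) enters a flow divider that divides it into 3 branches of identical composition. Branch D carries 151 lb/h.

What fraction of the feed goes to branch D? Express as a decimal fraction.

0.160

Fraction to D = 151/945 = 0.1598.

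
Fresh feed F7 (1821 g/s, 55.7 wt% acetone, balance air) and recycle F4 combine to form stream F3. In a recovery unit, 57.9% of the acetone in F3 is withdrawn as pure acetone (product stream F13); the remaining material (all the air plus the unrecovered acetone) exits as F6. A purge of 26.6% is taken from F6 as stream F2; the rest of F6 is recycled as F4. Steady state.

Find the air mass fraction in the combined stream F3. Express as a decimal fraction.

air enters only via F7 and leaves only via the purge: 1821×0.443 = 0.266×(air in F6), and the recovery unit passes all air, so air in F3 = air in F6 = 3032.7 g/s.
acetone in F3: m_A = 1821×0.557 + (1−0.266)·(1−0.579)·m_A, so m_A = 1014.3/0.6910 = 1467.9 g/s.
F3 = 1467.9 + 3032.7 = 4500.6 g/s.
air fraction in F3 = 3032.7/4500.6 = 0.6738.

0.6738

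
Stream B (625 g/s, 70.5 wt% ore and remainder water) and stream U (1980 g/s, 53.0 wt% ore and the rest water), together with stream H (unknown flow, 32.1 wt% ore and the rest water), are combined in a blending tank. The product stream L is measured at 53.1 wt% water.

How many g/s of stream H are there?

1813 g/s

Let H be the unknown flow. Total out = 2605 + H.
water balance: 1115 + 0.679·H = 0.531·(2605 + H)
(0.679 − 0.531)·H = 0.531×2605 − 1115 = 268.28
H = 268.28 / 0.148 = 1812.7 g/s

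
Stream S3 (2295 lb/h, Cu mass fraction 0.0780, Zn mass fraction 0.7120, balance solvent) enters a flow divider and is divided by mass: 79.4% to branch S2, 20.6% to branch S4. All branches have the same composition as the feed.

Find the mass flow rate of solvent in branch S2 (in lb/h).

Branch S2 total = 0.794×2295 = 1822.2 lb/h.
solvent in S2 = 0.210×1822.2 = 382.67 lb/h.

382.7 lb/h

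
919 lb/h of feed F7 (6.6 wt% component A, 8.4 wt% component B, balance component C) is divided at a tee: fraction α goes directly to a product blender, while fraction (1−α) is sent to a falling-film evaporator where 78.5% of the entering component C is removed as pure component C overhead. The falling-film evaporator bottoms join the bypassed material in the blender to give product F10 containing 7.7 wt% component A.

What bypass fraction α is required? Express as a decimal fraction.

0.786

All 919×0.066 = 60.654 lb/h of component A reaches F10, so F10 = 60.654/0.077 = 787.71 lb/h and vapour = 131.29 lb/h.
The evaporator receives (1−α)·919 of feed at 0.850 component C and removes 0.785 of that component C:
0.785×0.850×(1−α)×919 = 131.29
(1−α) = 131.29/613.2 = 0.2141;  α = 0.7859.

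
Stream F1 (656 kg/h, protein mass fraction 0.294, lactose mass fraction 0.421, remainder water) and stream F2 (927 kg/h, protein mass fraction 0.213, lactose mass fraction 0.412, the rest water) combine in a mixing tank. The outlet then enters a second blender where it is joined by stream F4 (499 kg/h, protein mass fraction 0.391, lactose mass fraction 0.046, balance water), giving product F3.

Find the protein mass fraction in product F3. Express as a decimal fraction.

Overall, product flow = 2082 kg/h.
protein in = 656×0.294 + 927×0.213 + 499×0.391 = 585.42 kg/h.
protein fraction in F3 = 0.281.

0.281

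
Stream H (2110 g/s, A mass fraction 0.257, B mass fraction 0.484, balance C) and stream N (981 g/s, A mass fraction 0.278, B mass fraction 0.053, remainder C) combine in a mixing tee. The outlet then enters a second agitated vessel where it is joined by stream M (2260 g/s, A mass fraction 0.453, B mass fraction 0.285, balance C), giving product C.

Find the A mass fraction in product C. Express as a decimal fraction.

Overall, product flow = 5351 g/s.
A in = 2110×0.257 + 981×0.278 + 2260×0.453 = 1838.8 g/s.
A fraction in C = 0.344.

0.344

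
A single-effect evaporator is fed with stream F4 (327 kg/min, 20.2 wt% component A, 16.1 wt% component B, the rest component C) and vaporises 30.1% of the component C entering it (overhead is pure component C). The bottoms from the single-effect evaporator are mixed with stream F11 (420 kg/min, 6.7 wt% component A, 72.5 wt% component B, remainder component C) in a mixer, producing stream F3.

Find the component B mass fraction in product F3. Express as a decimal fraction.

0.5219

Vapour removed = 0.301×0.637×327 = 62.698 kg/min; concentrate = 264.3 kg/min.
component B reaching the mixer = 52.647 (from concentrate) + 420×0.725 = 357.15 kg/min.
Product flow = 264.3 + 420 = 684.3 kg/min; component B fraction = 0.5219.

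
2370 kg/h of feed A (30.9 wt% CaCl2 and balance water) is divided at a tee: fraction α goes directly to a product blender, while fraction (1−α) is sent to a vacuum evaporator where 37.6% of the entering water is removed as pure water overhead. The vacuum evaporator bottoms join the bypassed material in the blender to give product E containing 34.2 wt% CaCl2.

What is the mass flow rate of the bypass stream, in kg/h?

1490 kg/h

All 2370×0.309 = 732.33 kg/h of CaCl2 reaches E, so E = 732.33/0.342 = 2141.3 kg/h and vapour = 228.68 kg/h.
The evaporator receives (1−α)·2370 of feed at 0.691 water and removes 0.376 of that water:
0.376×0.691×(1−α)×2370 = 228.68
(1−α) = 228.68/615.76 = 0.3714;  α = 0.6286.
Bypass flow = 0.6286×2370 = 1489.8 kg/h.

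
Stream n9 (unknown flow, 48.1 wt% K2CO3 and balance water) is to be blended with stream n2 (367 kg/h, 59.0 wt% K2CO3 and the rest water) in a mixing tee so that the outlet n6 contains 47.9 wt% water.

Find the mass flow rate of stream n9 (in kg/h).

Let n9 be the unknown flow. Total out = 367 + n9.
water balance: 150.47 + 0.519·n9 = 0.479·(367 + n9)
(0.519 − 0.479)·n9 = 0.479×367 − 150.47 = 25.323
n9 = 25.323 / 0.040 = 633.07 kg/h

633.1 kg/h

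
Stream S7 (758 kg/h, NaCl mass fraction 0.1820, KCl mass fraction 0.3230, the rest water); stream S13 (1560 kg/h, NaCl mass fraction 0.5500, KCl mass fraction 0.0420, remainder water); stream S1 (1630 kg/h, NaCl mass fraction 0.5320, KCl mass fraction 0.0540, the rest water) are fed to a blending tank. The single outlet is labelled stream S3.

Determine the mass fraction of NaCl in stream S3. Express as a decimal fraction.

Total flow out = 758 + 1560 + 1630 = 3948 kg/h.
NaCl in = 758×0.182 + 1560×0.550 + 1630×0.532 = 1863.1 kg/h.
NaCl mass fraction in S3 = 1863.1/3948 = 0.4719.

0.4719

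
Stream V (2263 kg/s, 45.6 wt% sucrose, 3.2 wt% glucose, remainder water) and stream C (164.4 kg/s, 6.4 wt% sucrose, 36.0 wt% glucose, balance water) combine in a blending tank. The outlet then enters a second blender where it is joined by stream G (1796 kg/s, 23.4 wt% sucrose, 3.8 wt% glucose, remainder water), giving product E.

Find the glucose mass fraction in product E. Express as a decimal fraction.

Overall, product flow = 4223.4 kg/s.
glucose in = 2263×0.032 + 164.4×0.360 + 1796×0.038 = 199.85 kg/s.
glucose fraction in E = 0.047.

0.047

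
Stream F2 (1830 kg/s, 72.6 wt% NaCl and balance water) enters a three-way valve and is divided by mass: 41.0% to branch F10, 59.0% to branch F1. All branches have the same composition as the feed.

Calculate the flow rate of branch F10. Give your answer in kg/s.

750.3 kg/s

Branch F10 flow = 0.410×1830 = 750.3 kg/s.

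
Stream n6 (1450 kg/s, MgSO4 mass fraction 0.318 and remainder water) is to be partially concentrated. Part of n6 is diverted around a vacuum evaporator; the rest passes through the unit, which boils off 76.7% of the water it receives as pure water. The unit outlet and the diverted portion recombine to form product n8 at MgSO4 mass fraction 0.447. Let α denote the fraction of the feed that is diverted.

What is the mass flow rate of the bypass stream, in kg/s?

650 kg/s

All 1450×0.318 = 461.1 kg/s of MgSO4 reaches n8, so n8 = 461.1/0.447 = 1031.5 kg/s and vapour = 418.46 kg/s.
The evaporator receives (1−α)·1450 of feed at 0.682 water and removes 0.767 of that water:
0.767×0.682×(1−α)×1450 = 418.46
(1−α) = 418.46/758.49 = 0.5517;  α = 0.4483.
Bypass flow = 0.4483×1450 = 650.04 kg/s.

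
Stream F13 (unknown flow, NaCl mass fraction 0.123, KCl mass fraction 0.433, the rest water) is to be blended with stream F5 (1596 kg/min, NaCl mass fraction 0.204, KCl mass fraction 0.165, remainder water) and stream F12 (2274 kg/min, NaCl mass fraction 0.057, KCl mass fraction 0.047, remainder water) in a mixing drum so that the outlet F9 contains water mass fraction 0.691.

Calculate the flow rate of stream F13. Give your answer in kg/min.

1500 kg/min

Let F13 be the unknown flow. Total out = 3870 + F13.
water balance: 3044.6 + 0.444·F13 = 0.691·(3870 + F13)
(0.444 − 0.691)·F13 = 0.691×3870 − 3044.6 = -370.41
F13 = -370.41 / -0.247 = 1499.6 kg/min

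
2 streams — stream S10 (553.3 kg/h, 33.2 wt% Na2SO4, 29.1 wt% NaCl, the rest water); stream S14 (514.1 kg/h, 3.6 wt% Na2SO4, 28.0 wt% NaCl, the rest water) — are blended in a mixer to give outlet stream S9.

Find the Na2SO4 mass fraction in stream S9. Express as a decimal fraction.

Total flow out = 553.3 + 514.1 = 1067.4 kg/h.
Na2SO4 in = 553.3×0.332 + 514.1×0.036 = 202.2 kg/h.
Na2SO4 mass fraction in S9 = 202.2/1067.4 = 0.1894.

0.1894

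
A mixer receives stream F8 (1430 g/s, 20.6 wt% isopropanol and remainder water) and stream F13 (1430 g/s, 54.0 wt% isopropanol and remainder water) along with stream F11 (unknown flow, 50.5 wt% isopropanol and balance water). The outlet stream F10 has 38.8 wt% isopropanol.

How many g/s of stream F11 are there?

Let F11 be the unknown flow. Total out = 2860 + F11.
isopropanol balance: 1066.8 + 0.505·F11 = 0.388·(2860 + F11)
(0.505 − 0.388)·F11 = 0.388×2860 − 1066.8 = 42.9
F11 = 42.9 / 0.117 = 366.67 g/s

366.7 g/s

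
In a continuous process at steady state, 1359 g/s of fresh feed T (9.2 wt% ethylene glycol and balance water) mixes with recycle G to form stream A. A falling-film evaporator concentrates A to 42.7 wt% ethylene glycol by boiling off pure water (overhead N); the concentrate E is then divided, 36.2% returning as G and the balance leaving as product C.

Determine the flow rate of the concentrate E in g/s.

Overall ethylene glycol balance (none leaves overhead): ethylene glycol in fresh feed = ethylene glycol in product, i.e. 1359×0.092 = (1−0.362)·E·0.427.
E = 125.03/(0.427×0.638) = 458.94 g/s.

458.9 g/s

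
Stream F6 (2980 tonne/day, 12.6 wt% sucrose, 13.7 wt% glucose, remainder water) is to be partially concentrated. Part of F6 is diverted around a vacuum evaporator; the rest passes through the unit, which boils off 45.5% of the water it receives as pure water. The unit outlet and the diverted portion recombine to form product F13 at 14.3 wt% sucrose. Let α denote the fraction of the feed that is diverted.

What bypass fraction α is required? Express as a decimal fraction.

All 2980×0.126 = 375.48 tonne/day of sucrose reaches F13, so F13 = 375.48/0.143 = 2625.7 tonne/day and vapour = 354.27 tonne/day.
The evaporator receives (1−α)·2980 of feed at 0.737 water and removes 0.455 of that water:
0.455×0.737×(1−α)×2980 = 354.27
(1−α) = 354.27/999.3 = 0.3545;  α = 0.6455.

0.645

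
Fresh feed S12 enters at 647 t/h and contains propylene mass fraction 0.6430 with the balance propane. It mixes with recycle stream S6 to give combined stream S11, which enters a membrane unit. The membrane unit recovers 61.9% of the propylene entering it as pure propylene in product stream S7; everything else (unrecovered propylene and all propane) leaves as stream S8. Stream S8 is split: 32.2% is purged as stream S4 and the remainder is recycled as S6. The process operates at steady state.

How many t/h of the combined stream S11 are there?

propane enters only via S12 and leaves only via the purge: 647×0.357 = 0.322×(propane in S8), and the membrane unit passes all propane, so propane in S11 = propane in S8 = 717.33 t/h.
propylene in S11: m_A = 647×0.643 + (1−0.322)·(1−0.619)·m_A, so m_A = 416.02/0.7417 = 560.92 t/h.
S11 = 560.92 + 717.33 = 1278.2 t/h.

1278 t/h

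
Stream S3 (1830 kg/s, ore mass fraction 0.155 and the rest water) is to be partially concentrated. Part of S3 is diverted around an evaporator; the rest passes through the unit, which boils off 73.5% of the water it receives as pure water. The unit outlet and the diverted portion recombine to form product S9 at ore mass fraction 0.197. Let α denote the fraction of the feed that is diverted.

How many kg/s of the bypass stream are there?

All 1830×0.155 = 283.65 kg/s of ore reaches S9, so S9 = 283.65/0.197 = 1439.8 kg/s and vapour = 390.15 kg/s.
The evaporator receives (1−α)·1830 of feed at 0.845 water and removes 0.735 of that water:
0.735×0.845×(1−α)×1830 = 390.15
(1−α) = 390.15/1136.6 = 0.3433;  α = 0.6567.
Bypass flow = 0.6567×1830 = 1201.8 kg/s.

1202 kg/s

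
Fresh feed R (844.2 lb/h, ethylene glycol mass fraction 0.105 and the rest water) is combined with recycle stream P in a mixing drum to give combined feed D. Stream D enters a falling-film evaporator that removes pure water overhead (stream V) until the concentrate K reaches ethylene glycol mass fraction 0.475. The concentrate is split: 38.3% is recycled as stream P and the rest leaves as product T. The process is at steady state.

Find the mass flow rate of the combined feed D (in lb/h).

960 lb/h

Overall ethylene glycol balance (none leaves overhead): ethylene glycol in fresh feed = ethylene glycol in product, i.e. 844.2×0.105 = (1−0.383)·K·0.475.
K = 88.641/(0.475×0.617) = 302.45 lb/h.
Recycle P = 0.383×302.45 = 115.84 lb/h.
Combined feed D = 844.2 + 115.84 = 960.04 lb/h.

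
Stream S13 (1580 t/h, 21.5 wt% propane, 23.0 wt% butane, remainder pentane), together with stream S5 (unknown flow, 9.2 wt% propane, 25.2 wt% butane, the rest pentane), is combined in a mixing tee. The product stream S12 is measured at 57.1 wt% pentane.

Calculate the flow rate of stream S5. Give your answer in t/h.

297.4 t/h

Let S5 be the unknown flow. Total out = 1580 + S5.
pentane balance: 876.9 + 0.656·S5 = 0.571·(1580 + S5)
(0.656 − 0.571)·S5 = 0.571×1580 − 876.9 = 25.28
S5 = 25.28 / 0.085 = 297.41 t/h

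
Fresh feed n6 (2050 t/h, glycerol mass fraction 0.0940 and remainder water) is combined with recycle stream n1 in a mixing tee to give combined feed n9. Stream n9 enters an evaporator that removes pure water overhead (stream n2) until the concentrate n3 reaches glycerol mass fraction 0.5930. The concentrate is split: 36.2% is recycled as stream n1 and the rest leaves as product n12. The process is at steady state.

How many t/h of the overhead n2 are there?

Overall glycerol balance (none leaves overhead): glycerol in fresh feed = glycerol in product, i.e. 2050×0.094 = (1−0.362)·n3·0.593.
n3 = 192.7/(0.593×0.638) = 509.34 t/h.
Recycle n1 = 0.362×509.34 = 184.38 t/h.
Combined feed n9 = 2050 + 184.38 = 2234.4 t/h.
Overhead n2 = n9 − n3 = 2234.4 − 509.34 = 1725 t/h.

1725 t/h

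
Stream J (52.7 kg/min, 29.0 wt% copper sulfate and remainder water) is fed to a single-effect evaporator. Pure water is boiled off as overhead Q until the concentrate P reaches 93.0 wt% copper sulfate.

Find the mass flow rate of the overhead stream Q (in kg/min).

36.27 kg/min

copper sulfate is conserved: 52.7×0.290 = 15.283 kg/min all reports to the concentrate.
Concentrate = 15.283/(target fraction) = 16.433 kg/min.
Overhead = 52.7 − 16.433 = 36.267 kg/min.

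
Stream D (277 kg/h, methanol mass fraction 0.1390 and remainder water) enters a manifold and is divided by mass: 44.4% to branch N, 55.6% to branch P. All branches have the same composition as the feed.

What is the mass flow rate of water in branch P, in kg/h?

Branch P total = 0.556×277 = 154.01 kg/h.
water in P = 0.861×154.01 = 132.6 kg/h.

132.6 kg/h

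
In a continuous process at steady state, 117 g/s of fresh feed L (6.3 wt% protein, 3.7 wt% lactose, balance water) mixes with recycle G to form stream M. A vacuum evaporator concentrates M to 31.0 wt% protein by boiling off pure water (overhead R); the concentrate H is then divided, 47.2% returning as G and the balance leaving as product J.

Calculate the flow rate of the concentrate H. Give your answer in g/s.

45.03 g/s

Overall protein balance (none leaves overhead): protein in fresh feed = protein in product, i.e. 117×0.063 = (1−0.472)·H·0.310.
H = 7.371/(0.310×0.528) = 45.033 g/s.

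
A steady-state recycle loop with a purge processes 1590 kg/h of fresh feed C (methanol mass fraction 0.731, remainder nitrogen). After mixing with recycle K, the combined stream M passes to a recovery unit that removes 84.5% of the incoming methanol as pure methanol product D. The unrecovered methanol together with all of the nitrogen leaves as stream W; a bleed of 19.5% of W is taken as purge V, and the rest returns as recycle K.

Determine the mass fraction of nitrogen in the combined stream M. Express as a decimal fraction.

nitrogen enters only via C and leaves only via the purge: 1590×0.269 = 0.195×(nitrogen in W), and the recovery unit passes all nitrogen, so nitrogen in M = nitrogen in W = 2193.4 kg/h.
methanol in M: m_A = 1590×0.731 + (1−0.195)·(1−0.845)·m_A, so m_A = 1162.3/0.8752 = 1328 kg/h.
M = 1328 + 2193.4 = 3521.4 kg/h.
nitrogen fraction in M = 2193.4/3521.4 = 0.623.

0.623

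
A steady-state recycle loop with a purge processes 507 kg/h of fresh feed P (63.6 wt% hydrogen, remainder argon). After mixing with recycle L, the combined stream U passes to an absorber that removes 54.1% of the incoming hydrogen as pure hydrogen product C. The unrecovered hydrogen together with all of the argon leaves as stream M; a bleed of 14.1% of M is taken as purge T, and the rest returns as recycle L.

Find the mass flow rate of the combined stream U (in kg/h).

1841 kg/h

argon enters only via P and leaves only via the purge: 507×0.364 = 0.141×(argon in M), and the absorber passes all argon, so argon in U = argon in M = 1308.9 kg/h.
hydrogen in U: m_A = 507×0.636 + (1−0.141)·(1−0.541)·m_A, so m_A = 322.45/0.6057 = 532.35 kg/h.
U = 532.35 + 1308.9 = 1841.2 kg/h.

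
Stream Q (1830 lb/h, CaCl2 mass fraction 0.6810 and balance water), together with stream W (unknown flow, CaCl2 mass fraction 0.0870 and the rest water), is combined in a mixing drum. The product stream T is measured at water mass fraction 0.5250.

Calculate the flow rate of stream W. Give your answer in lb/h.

971.6 lb/h

Let W be the unknown flow. Total out = 1830 + W.
water balance: 583.77 + 0.913·W = 0.525·(1830 + W)
(0.913 − 0.525)·W = 0.525×1830 − 583.77 = 376.98
W = 376.98 / 0.388 = 971.6 lb/h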